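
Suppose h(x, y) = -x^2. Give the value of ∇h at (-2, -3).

(4, 0)

∂h/∂x = -2*x
∂h/∂y = 0
∇h = (-2*x, 0)
At (-2, -3): (4, 0).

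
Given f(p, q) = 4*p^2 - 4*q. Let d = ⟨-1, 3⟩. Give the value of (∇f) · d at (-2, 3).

4

∂f/∂p = 8*p
∂f/∂q = -4
∇f at (-2, 3) = (-16, -4)
∇f · d = (-16)(-1) + (-4)(3) = 4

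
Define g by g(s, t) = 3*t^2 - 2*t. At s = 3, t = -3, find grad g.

∂g/∂s = 0
∂g/∂t = 6*t - 2
∇g = (0, 6*t - 2)
At (3, -3): (0, -20).

(0, -20)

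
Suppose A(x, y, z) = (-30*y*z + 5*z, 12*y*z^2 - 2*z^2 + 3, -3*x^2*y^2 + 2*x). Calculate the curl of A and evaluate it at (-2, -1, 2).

(80, 21, 60)

(∇×A)₁ = ∂A₃/∂y − ∂A₂/∂z = -6*x^2*y - 24*y*z + 4*z
(∇×A)₂ = ∂A₁/∂z − ∂A₃/∂x = 6*x*y^2 - 30*y + 3
(∇×A)₃ = ∂A₂/∂x − ∂A₁/∂y = 30*z
∇×A = (-6*x^2*y - 24*y*z + 4*z, 6*x*y^2 - 30*y + 3, 30*z)
At (-2, -1, 2): (80, 21, 60).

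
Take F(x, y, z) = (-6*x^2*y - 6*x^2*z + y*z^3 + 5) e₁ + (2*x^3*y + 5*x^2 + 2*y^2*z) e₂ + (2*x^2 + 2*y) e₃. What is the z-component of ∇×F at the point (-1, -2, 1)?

(∇×F)_3 = ∂F₂/∂x − ∂F₁/∂y
= 6*x^2*y + 10*x − (-6*x^2 + z^3)
= 6*x^2*y + 6*x^2 + 10*x - z^3
At (-1, -2, 1): -17.

-17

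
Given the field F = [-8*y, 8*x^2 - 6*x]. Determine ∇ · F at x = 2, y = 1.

0

∂F₁/∂x = 0
∂F₂/∂y = 0
∇·F = 0
At (2, 1): 0.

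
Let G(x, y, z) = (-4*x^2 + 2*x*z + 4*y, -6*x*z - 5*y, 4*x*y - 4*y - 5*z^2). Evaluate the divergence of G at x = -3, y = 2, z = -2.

35

∂G₁/∂x = -8*x + 2*z
∂G₂/∂y = -5
∂G₃/∂z = -10*z
∇·G = -8*x - 8*z - 5
At (-3, 2, -2): 35.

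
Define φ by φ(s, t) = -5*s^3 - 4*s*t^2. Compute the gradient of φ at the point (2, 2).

∂φ/∂s = -15*s^2 - 4*t^2
∂φ/∂t = -8*s*t
∇φ = (-15*s^2 - 4*t^2, -8*s*t)
At (2, 2): (-76, -32).

(-76, -32)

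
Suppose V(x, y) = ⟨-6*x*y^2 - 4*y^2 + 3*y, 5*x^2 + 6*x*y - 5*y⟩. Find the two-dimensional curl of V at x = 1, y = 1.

33

∂V₂/∂x = 10*x + 6*y
∂V₁/∂y = -12*x*y - 8*y + 3
Scalar curl = 12*x*y + 10*x + 14*y - 3
At (1, 1): 33.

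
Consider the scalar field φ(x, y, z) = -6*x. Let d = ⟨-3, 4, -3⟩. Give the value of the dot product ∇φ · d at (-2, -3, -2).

18

∂φ/∂x = -6
∂φ/∂y = 0
∂φ/∂z = 0
∇φ at (-2, -3, -2) = (-6, 0, 0)
∇φ · d = (-6)(-3) + (0)(4) + (0)(-3) = 18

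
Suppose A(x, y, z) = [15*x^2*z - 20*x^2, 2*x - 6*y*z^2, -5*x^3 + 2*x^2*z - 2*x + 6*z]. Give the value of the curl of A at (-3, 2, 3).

(∇×A)₁ = ∂A₃/∂y − ∂A₂/∂z = 12*y*z
(∇×A)₂ = ∂A₁/∂z − ∂A₃/∂x = 30*x^2 - 4*x*z + 2
(∇×A)₃ = ∂A₂/∂x − ∂A₁/∂y = 2
∇×A = (12*y*z, 30*x^2 - 4*x*z + 2, 2)
At (-3, 2, 3): (72, 308, 2).

(72, 308, 2)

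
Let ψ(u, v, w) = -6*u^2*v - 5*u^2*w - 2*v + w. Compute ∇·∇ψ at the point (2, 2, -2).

-4

∂²ψ/∂u² = -2*(6*v + 5*w)
∂²ψ/∂v² = 0
∂²ψ/∂w² = 0
∇²ψ = -12*v - 10*w
At (2, 2, -2): -4.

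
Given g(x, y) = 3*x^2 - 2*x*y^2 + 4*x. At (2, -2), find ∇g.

∂g/∂x = 6*x - 2*y^2 + 4
∂g/∂y = -4*x*y
∇g = (6*x - 2*y^2 + 4, -4*x*y)
At (2, -2): (8, 16).

(8, 16)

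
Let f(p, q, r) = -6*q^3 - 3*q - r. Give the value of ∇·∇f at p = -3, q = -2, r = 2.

∂²f/∂p² = 0
∂²f/∂q² = -36*q
∂²f/∂r² = 0
∇²f = -36*q
At (-3, -2, 2): 72.

72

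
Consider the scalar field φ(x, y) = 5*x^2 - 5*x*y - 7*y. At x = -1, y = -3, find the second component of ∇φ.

-2

(∇φ)_2 = ∂φ/∂y = -5*x - 7
At (-1, -3): -2.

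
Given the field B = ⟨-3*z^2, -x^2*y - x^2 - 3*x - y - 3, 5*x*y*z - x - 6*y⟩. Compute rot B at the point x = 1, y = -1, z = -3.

(∇×B)₁ = ∂B₃/∂y − ∂B₂/∂z = 5*x*z - 6
(∇×B)₂ = ∂B₁/∂z − ∂B₃/∂x = -5*y*z - 6*z + 1
(∇×B)₃ = ∂B₂/∂x − ∂B₁/∂y = -2*x*y - 2*x - 3
∇×B = (5*x*z - 6, -5*y*z - 6*z + 1, -2*x*y - 2*x - 3)
At (1, -1, -3): (-21, 4, -3).

(-21, 4, -3)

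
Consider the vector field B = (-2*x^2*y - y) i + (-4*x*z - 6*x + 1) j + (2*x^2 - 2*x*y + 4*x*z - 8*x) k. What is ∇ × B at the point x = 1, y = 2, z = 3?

(2, -4, -15)

(∇×B)₁ = ∂B₃/∂y − ∂B₂/∂z = 2*x
(∇×B)₂ = ∂B₁/∂z − ∂B₃/∂x = -4*x + 2*y - 4*z + 8
(∇×B)₃ = ∂B₂/∂x − ∂B₁/∂y = 2*x^2 - 4*z - 5
∇×B = (2*x, -4*x + 2*y - 4*z + 8, 2*x^2 - 4*z - 5)
At (1, 2, 3): (2, -4, -15).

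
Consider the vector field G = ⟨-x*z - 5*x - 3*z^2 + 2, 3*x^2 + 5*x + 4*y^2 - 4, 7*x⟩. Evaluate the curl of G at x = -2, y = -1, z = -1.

(0, 1, -7)

(∇×G)₁ = ∂G₃/∂y − ∂G₂/∂z = 0
(∇×G)₂ = ∂G₁/∂z − ∂G₃/∂x = -x - 6*z - 7
(∇×G)₃ = ∂G₂/∂x − ∂G₁/∂y = 6*x + 5
∇×G = (0, -x - 6*z - 7, 6*x + 5)
At (-2, -1, -1): (0, 1, -7).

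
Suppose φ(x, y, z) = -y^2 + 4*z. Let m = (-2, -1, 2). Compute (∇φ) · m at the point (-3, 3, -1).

14

∂φ/∂x = 0
∂φ/∂y = -2*y
∂φ/∂z = 4
∇φ at (-3, 3, -1) = (0, -6, 4)
∇φ · m = (0)(-2) + (-6)(-1) + (4)(2) = 14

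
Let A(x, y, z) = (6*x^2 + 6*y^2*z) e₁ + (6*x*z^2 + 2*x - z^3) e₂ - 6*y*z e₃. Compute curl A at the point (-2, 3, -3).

(-27, 54, 164)

(∇×A)₁ = ∂A₃/∂y − ∂A₂/∂z = -12*x*z + 3*z^2 - 6*z
(∇×A)₂ = ∂A₁/∂z − ∂A₃/∂x = 6*y^2
(∇×A)₃ = ∂A₂/∂x − ∂A₁/∂y = -12*y*z + 6*z^2 + 2
∇×A = (-12*x*z + 3*z^2 - 6*z, 6*y^2, -12*y*z + 6*z^2 + 2)
At (-2, 3, -3): (-27, 54, 164).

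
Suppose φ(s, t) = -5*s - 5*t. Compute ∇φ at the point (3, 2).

∂φ/∂s = -5
∂φ/∂t = -5
∇φ = (-5, -5)
At (3, 2): (-5, -5).

(-5, -5)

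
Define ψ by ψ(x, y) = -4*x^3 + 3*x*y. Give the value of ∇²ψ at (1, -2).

-24

∂²ψ/∂x² = -24*x
∂²ψ/∂y² = 0
∇²ψ = -24*x
At (1, -2): -24.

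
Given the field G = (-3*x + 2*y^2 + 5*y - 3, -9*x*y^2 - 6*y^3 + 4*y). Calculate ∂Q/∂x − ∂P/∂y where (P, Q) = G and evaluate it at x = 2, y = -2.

∂G₂/∂x = -9*y^2
∂G₁/∂y = 4*y + 5
Scalar curl = -9*y^2 - 4*y - 5
At (2, -2): -33.

-33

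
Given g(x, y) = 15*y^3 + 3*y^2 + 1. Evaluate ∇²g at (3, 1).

96

∂²g/∂x² = 0
∂²g/∂y² = 6*(15*y + 1)
∇²g = 90*y + 6
At (3, 1): 96.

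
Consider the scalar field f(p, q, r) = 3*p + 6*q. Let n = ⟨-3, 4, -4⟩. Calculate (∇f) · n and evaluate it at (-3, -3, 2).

15

∂f/∂p = 3
∂f/∂q = 6
∂f/∂r = 0
∇f at (-3, -3, 2) = (3, 6, 0)
∇f · n = (3)(-3) + (6)(4) + (0)(-4) = 15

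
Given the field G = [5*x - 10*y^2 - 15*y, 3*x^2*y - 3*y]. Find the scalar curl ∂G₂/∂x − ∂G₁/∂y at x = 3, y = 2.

91

∂G₂/∂x = 6*x*y
∂G₁/∂y = -20*y - 15
Scalar curl = 6*x*y + 20*y + 15
At (3, 2): 91.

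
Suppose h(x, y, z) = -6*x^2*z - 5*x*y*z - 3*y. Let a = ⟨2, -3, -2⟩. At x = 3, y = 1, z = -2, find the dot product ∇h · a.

∂h/∂x = -12*x*z - 5*y*z
∂h/∂y = -5*x*z - 3
∂h/∂z = -6*x^2 - 5*x*y
∇h at (3, 1, -2) = (82, 27, -69)
∇h · a = (82)(2) + (27)(-3) + (-69)(-2) = 221

221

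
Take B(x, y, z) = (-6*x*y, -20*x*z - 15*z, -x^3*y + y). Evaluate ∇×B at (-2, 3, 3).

(-16, 36, -72)

(∇×B)₁ = ∂B₃/∂y − ∂B₂/∂z = -x^3 + 20*x + 16
(∇×B)₂ = ∂B₁/∂z − ∂B₃/∂x = 3*x^2*y
(∇×B)₃ = ∂B₂/∂x − ∂B₁/∂y = 6*x - 20*z
∇×B = (-x^3 + 20*x + 16, 3*x^2*y, 6*x - 20*z)
At (-2, 3, 3): (-16, 36, -72).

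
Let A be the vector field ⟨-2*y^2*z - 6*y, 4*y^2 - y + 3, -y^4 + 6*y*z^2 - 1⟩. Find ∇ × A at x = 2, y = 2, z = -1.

(-26, -8, -2)

(∇×A)₁ = ∂A₃/∂y − ∂A₂/∂z = -4*y^3 + 6*z^2
(∇×A)₂ = ∂A₁/∂z − ∂A₃/∂x = -2*y^2
(∇×A)₃ = ∂A₂/∂x − ∂A₁/∂y = 4*y*z + 6
∇×A = (-4*y^3 + 6*z^2, -2*y^2, 4*y*z + 6)
At (2, 2, -1): (-26, -8, -2).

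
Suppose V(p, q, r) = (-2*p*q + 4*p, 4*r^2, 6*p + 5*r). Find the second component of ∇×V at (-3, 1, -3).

-6

(∇×V)_2 = ∂V₁/∂r − ∂V₃/∂p
= 0 − (6)
= -6
At (-3, 1, -3): -6.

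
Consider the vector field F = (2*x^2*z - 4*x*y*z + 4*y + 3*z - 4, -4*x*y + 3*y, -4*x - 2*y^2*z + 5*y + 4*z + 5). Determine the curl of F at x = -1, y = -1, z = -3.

(-7, 5, 12)

(∇×F)₁ = ∂F₃/∂y − ∂F₂/∂z = -4*y*z + 5
(∇×F)₂ = ∂F₁/∂z − ∂F₃/∂x = 2*x^2 - 4*x*y + 7
(∇×F)₃ = ∂F₂/∂x − ∂F₁/∂y = 4*x*z - 4*y - 4
∇×F = (-4*y*z + 5, 2*x^2 - 4*x*y + 7, 4*x*z - 4*y - 4)
At (-1, -1, -3): (-7, 5, 12).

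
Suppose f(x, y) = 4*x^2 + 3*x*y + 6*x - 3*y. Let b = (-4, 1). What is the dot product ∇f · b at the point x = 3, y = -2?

∂f/∂x = 8*x + 3*y + 6
∂f/∂y = 3*x - 3
∇f at (3, -2) = (24, 6)
∇f · b = (24)(-4) + (6)(1) = -90

-90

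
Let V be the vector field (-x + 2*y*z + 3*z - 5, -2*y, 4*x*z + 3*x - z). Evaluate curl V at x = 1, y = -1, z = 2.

(∇×V)₁ = ∂V₃/∂y − ∂V₂/∂z = 0
(∇×V)₂ = ∂V₁/∂z − ∂V₃/∂x = 2*y - 4*z
(∇×V)₃ = ∂V₂/∂x − ∂V₁/∂y = -2*z
∇×V = (0, 2*y - 4*z, -2*z)
At (1, -1, 2): (0, -10, -4).

(0, -10, -4)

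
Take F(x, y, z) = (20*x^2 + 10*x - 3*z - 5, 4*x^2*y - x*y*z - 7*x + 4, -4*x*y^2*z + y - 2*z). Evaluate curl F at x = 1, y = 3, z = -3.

(∇×F)₁ = ∂F₃/∂y − ∂F₂/∂z = -8*x*y*z + x*y + 1
(∇×F)₂ = ∂F₁/∂z − ∂F₃/∂x = 4*y^2*z - 3
(∇×F)₃ = ∂F₂/∂x − ∂F₁/∂y = 8*x*y - y*z - 7
∇×F = (-8*x*y*z + x*y + 1, 4*y^2*z - 3, 8*x*y - y*z - 7)
At (1, 3, -3): (76, -111, 26).

(76, -111, 26)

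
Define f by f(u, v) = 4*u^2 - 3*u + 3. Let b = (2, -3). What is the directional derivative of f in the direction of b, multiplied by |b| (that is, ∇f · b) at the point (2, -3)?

26

∂f/∂u = 8*u - 3
∂f/∂v = 0
∇f at (2, -3) = (13, 0)
∇f · b = (13)(2) + (0)(-3) = 26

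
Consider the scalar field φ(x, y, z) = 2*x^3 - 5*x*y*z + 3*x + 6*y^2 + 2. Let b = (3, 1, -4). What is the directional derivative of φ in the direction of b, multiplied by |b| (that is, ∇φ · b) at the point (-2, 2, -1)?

∂φ/∂x = 6*x^2 - 5*y*z + 3
∂φ/∂y = -5*x*z + 12*y
∂φ/∂z = -5*x*y
∇φ at (-2, 2, -1) = (37, 14, 20)
∇φ · b = (37)(3) + (14)(1) + (20)(-4) = 45

45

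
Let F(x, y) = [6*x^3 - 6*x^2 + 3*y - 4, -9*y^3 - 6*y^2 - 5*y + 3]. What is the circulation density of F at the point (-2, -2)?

∂F₂/∂x = 0
∂F₁/∂y = 3
Scalar curl = -3
At (-2, -2): -3.

-3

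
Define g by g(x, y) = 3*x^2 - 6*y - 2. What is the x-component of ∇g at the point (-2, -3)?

-12

(∇g)_1 = ∂g/∂x = 6*x
At (-2, -3): -12.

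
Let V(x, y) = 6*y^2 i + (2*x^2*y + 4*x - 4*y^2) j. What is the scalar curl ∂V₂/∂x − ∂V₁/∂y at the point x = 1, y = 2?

∂V₂/∂x = 4*x*y + 4
∂V₁/∂y = 12*y
Scalar curl = 4*x*y - 12*y + 4
At (1, 2): -12.

-12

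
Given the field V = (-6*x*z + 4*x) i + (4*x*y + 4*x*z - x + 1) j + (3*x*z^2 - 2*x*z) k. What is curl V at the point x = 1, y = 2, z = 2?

(-4, -14, 15)

(∇×V)₁ = ∂V₃/∂y − ∂V₂/∂z = -4*x
(∇×V)₂ = ∂V₁/∂z − ∂V₃/∂x = -6*x - 3*z^2 + 2*z
(∇×V)₃ = ∂V₂/∂x − ∂V₁/∂y = 4*y + 4*z - 1
∇×V = (-4*x, -6*x - 3*z^2 + 2*z, 4*y + 4*z - 1)
At (1, 2, 2): (-4, -14, 15).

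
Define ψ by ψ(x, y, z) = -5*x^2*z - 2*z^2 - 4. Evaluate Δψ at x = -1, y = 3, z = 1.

∂²ψ/∂x² = -10*z
∂²ψ/∂y² = 0
∂²ψ/∂z² = -4
∇²ψ = -10*z - 4
At (-1, 3, 1): -14.

-14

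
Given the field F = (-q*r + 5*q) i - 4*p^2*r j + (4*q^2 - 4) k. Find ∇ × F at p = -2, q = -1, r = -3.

(8, 1, -56)

(∇×F)₁ = ∂F₃/∂q − ∂F₂/∂r = 4*p^2 + 8*q
(∇×F)₂ = ∂F₁/∂r − ∂F₃/∂p = -q
(∇×F)₃ = ∂F₂/∂p − ∂F₁/∂q = -8*p*r + r - 5
∇×F = (4*p^2 + 8*q, -q, -8*p*r + r - 5)
At (-2, -1, -3): (8, 1, -56).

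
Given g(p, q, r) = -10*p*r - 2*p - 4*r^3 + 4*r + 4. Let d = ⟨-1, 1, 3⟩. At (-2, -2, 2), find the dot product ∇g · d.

-50

∂g/∂p = -10*r - 2
∂g/∂q = 0
∂g/∂r = -10*p - 12*r^2 + 4
∇g at (-2, -2, 2) = (-22, 0, -24)
∇g · d = (-22)(-1) + (0)(1) + (-24)(3) = -50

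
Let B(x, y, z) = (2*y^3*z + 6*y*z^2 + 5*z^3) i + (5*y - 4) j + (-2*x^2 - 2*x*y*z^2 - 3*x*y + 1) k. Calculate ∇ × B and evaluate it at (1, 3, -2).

(∇×B)₁ = ∂B₃/∂y − ∂B₂/∂z = -2*x*z^2 - 3*x
(∇×B)₂ = ∂B₁/∂z − ∂B₃/∂x = 4*x + 2*y^3 + 2*y*z^2 + 12*y*z + 3*y + 15*z^2
(∇×B)₃ = ∂B₂/∂x − ∂B₁/∂y = -6*y^2*z - 6*z^2
∇×B = (-2*x*z^2 - 3*x, 4*x + 2*y^3 + 2*y*z^2 + 12*y*z + 3*y + 15*z^2, -6*y^2*z - 6*z^2)
At (1, 3, -2): (-11, 79, 84).

(-11, 79, 84)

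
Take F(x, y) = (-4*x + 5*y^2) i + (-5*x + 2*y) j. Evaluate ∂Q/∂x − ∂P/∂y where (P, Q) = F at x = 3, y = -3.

∂F₂/∂x = -5
∂F₁/∂y = 10*y
Scalar curl = -10*y - 5
At (3, -3): 25.

25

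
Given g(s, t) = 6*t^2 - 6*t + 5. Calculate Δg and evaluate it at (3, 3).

12

∂²g/∂s² = 0
∂²g/∂t² = 12
∇²g = 12
At (3, 3): 12.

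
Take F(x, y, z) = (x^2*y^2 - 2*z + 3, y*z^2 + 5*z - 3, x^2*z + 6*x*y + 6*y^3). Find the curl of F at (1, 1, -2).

(23, -4, -2)

(∇×F)₁ = ∂F₃/∂y − ∂F₂/∂z = 6*x + 18*y^2 - 2*y*z - 5
(∇×F)₂ = ∂F₁/∂z − ∂F₃/∂x = -2*x*z - 6*y - 2
(∇×F)₃ = ∂F₂/∂x − ∂F₁/∂y = -2*x^2*y
∇×F = (6*x + 18*y^2 - 2*y*z - 5, -2*x*z - 6*y - 2, -2*x^2*y)
At (1, 1, -2): (23, -4, -2).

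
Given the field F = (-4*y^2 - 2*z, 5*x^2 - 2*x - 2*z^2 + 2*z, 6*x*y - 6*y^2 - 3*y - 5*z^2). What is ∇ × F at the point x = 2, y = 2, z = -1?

(∇×F)₁ = ∂F₃/∂y − ∂F₂/∂z = 6*x - 12*y + 4*z - 5
(∇×F)₂ = ∂F₁/∂z − ∂F₃/∂x = -6*y - 2
(∇×F)₃ = ∂F₂/∂x − ∂F₁/∂y = 10*x + 8*y - 2
∇×F = (6*x - 12*y + 4*z - 5, -6*y - 2, 10*x + 8*y - 2)
At (2, 2, -1): (-21, -14, 34).

(-21, -14, 34)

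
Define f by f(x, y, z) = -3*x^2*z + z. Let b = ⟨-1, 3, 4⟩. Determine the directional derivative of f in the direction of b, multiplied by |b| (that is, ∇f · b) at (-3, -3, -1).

-86

∂f/∂x = -6*x*z
∂f/∂y = 0
∂f/∂z = -3*x^2 + 1
∇f at (-3, -3, -1) = (-18, 0, -26)
∇f · b = (-18)(-1) + (0)(3) + (-26)(4) = -86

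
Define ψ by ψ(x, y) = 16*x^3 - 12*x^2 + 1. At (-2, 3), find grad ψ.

∂ψ/∂x = 48*x^2 - 24*x
∂ψ/∂y = 0
∇ψ = (48*x^2 - 24*x, 0)
At (-2, 3): (240, 0).

(240, 0)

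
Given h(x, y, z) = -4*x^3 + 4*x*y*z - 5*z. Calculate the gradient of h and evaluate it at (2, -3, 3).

∂h/∂x = -12*x^2 + 4*y*z
∂h/∂y = 4*x*z
∂h/∂z = 4*x*y - 5
∇h = (-12*x^2 + 4*y*z, 4*x*z, 4*x*y - 5)
At (2, -3, 3): (-84, 24, -29).

(-84, 24, -29)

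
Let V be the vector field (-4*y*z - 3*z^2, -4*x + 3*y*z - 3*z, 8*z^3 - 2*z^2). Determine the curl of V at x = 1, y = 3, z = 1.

(∇×V)₁ = ∂V₃/∂y − ∂V₂/∂z = -3*y + 3
(∇×V)₂ = ∂V₁/∂z − ∂V₃/∂x = -4*y - 6*z
(∇×V)₃ = ∂V₂/∂x − ∂V₁/∂y = 4*z - 4
∇×V = (-3*y + 3, -4*y - 6*z, 4*z - 4)
At (1, 3, 1): (-6, -18, 0).

(-6, -18, 0)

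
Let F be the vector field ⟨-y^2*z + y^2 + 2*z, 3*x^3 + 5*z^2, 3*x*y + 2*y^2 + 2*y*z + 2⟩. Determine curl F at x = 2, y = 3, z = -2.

(34, -16, 18)

(∇×F)₁ = ∂F₃/∂y − ∂F₂/∂z = 3*x + 4*y - 8*z
(∇×F)₂ = ∂F₁/∂z − ∂F₃/∂x = -y^2 - 3*y + 2
(∇×F)₃ = ∂F₂/∂x − ∂F₁/∂y = 9*x^2 + 2*y*z - 2*y
∇×F = (3*x + 4*y - 8*z, -y^2 - 3*y + 2, 9*x^2 + 2*y*z - 2*y)
At (2, 3, -2): (34, -16, 18).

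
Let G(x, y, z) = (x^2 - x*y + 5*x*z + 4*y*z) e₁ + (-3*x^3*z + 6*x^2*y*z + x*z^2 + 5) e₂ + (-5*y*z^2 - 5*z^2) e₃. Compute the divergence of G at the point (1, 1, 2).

∂G₁/∂x = 2*x - y + 5*z
∂G₂/∂y = 6*x^2*z
∂G₃/∂z = -10*y*z - 10*z
∇·G = 6*x^2*z + 2*x - 10*y*z - y - 5*z
At (1, 1, 2): -17.

-17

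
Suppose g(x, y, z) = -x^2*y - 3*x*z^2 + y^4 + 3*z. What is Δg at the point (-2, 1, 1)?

22

∂²g/∂x² = -2*y
∂²g/∂y² = 12*y^2
∂²g/∂z² = -6*x
∇²g = -6*x + 12*y^2 - 2*y
At (-2, 1, 1): 22.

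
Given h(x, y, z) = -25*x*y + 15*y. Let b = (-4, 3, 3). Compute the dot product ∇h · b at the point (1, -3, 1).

-330

∂h/∂x = -25*y
∂h/∂y = -25*x + 15
∂h/∂z = 0
∇h at (1, -3, 1) = (75, -10, 0)
∇h · b = (75)(-4) + (-10)(3) + (0)(3) = -330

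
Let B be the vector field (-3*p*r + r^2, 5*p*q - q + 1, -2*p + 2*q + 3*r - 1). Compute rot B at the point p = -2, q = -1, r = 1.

(∇×B)₁ = ∂B₃/∂q − ∂B₂/∂r = 2
(∇×B)₂ = ∂B₁/∂r − ∂B₃/∂p = -3*p + 2*r + 2
(∇×B)₃ = ∂B₂/∂p − ∂B₁/∂q = 5*q
∇×B = (2, -3*p + 2*r + 2, 5*q)
At (-2, -1, 1): (2, 10, -5).

(2, 10, -5)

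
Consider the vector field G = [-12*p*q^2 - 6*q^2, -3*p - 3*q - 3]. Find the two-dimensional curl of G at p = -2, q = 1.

∂G₂/∂p = -3
∂G₁/∂q = -24*p*q - 12*q
Scalar curl = 24*p*q + 12*q - 3
At (-2, 1): -39.

-39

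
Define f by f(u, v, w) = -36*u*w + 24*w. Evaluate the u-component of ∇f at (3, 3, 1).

(∇f)_1 = ∂f/∂u = -36*w
At (3, 3, 1): -36.

-36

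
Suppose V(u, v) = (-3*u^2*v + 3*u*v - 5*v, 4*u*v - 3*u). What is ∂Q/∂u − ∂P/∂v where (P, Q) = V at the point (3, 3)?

∂V₂/∂u = 4*v - 3
∂V₁/∂v = -3*u^2 + 3*u - 5
Scalar curl = 3*u^2 - 3*u + 4*v + 2
At (3, 3): 32.

32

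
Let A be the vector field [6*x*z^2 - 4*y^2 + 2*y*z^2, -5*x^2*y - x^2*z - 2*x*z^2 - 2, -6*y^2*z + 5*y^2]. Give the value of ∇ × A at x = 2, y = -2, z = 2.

(∇×A)₁ = ∂A₃/∂y − ∂A₂/∂z = x^2 + 4*x*z - 12*y*z + 10*y
(∇×A)₂ = ∂A₁/∂z − ∂A₃/∂x = 12*x*z + 4*y*z
(∇×A)₃ = ∂A₂/∂x − ∂A₁/∂y = -10*x*y - 2*x*z + 8*y - 4*z^2
∇×A = (x^2 + 4*x*z - 12*y*z + 10*y, 12*x*z + 4*y*z, -10*x*y - 2*x*z + 8*y - 4*z^2)
At (2, -2, 2): (48, 32, 0).

(48, 32, 0)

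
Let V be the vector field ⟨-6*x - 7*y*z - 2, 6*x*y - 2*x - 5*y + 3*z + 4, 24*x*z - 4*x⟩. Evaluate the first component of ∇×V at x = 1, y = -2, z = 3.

(∇×V)_1 = ∂V₃/∂y − ∂V₂/∂z
= 0 − (3)
= -3
At (1, -2, 3): -3.

-3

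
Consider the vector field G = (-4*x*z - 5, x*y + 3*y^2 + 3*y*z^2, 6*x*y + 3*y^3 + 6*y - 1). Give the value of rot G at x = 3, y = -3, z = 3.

(159, 6, -3)

(∇×G)₁ = ∂G₃/∂y − ∂G₂/∂z = 6*x + 9*y^2 - 6*y*z + 6
(∇×G)₂ = ∂G₁/∂z − ∂G₃/∂x = -4*x - 6*y
(∇×G)₃ = ∂G₂/∂x − ∂G₁/∂y = y
∇×G = (6*x + 9*y^2 - 6*y*z + 6, -4*x - 6*y, y)
At (3, -3, 3): (159, 6, -3).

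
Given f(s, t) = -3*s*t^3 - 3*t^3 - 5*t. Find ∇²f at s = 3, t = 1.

∂²f/∂s² = 0
∂²f/∂t² = -18*t*(s + 1)
∇²f = -18*s*t - 18*t
At (3, 1): -72.

-72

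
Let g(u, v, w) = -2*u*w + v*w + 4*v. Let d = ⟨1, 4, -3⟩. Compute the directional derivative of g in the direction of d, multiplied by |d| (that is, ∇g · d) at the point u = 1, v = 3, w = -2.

9

∂g/∂u = -2*w
∂g/∂v = w + 4
∂g/∂w = -2*u + v
∇g at (1, 3, -2) = (4, 2, 1)
∇g · d = (4)(1) + (2)(4) + (1)(-3) = 9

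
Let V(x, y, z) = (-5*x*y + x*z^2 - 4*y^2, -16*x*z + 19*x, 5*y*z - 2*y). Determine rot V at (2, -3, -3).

(15, -12, 53)

(∇×V)₁ = ∂V₃/∂y − ∂V₂/∂z = 16*x + 5*z - 2
(∇×V)₂ = ∂V₁/∂z − ∂V₃/∂x = 2*x*z
(∇×V)₃ = ∂V₂/∂x − ∂V₁/∂y = 5*x + 8*y - 16*z + 19
∇×V = (16*x + 5*z - 2, 2*x*z, 5*x + 8*y - 16*z + 19)
At (2, -3, -3): (15, -12, 53).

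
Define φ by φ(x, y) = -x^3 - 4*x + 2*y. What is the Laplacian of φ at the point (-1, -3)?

∂²φ/∂x² = -6*x
∂²φ/∂y² = 0
∇²φ = -6*x
At (-1, -3): 6.

6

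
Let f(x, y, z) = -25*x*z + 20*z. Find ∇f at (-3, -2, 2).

∂f/∂x = -25*z
∂f/∂y = 0
∂f/∂z = -25*x + 20
∇f = (-25*z, 0, -25*x + 20)
At (-3, -2, 2): (-50, 0, 95).

(-50, 0, 95)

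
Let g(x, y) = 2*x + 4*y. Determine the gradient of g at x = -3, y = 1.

∂g/∂x = 2
∂g/∂y = 4
∇g = (2, 4)
At (-3, 1): (2, 4).

(2, 4)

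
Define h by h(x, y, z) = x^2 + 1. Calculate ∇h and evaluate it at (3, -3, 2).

(6, 0, 0)

∂h/∂x = 2*x
∂h/∂y = 0
∂h/∂z = 0
∇h = (2*x, 0, 0)
At (3, -3, 2): (6, 0, 0).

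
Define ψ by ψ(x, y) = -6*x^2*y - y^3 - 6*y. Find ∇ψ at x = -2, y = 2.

∂ψ/∂x = -12*x*y
∂ψ/∂y = -6*x^2 - 3*y^2 - 6
∇ψ = (-12*x*y, -6*x^2 - 3*y^2 - 6)
At (-2, 2): (48, -42).

(48, -42)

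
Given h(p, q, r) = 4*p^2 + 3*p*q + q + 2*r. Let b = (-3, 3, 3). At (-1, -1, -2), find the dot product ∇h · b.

∂h/∂p = 8*p + 3*q
∂h/∂q = 3*p + 1
∂h/∂r = 2
∇h at (-1, -1, -2) = (-11, -2, 2)
∇h · b = (-11)(-3) + (-2)(3) + (2)(3) = 33

33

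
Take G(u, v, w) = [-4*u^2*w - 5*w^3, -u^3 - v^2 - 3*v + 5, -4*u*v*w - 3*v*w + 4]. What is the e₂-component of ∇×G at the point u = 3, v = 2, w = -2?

(∇×G)_2 = ∂G₁/∂w − ∂G₃/∂u
= -4*u^2 - 15*w^2 − (-4*v*w)
= -4*u^2 + 4*v*w - 15*w^2
At (3, 2, -2): -112.

-112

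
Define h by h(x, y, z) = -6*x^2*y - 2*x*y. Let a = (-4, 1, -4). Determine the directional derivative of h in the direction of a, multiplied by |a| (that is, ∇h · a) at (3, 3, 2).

∂h/∂x = -12*x*y - 2*y
∂h/∂y = -6*x^2 - 2*x
∂h/∂z = 0
∇h at (3, 3, 2) = (-114, -60, 0)
∇h · a = (-114)(-4) + (-60)(1) + (0)(-4) = 396

396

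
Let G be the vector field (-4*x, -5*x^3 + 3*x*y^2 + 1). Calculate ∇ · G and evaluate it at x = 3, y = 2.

∂G₁/∂x = -4
∂G₂/∂y = 6*x*y
∇·G = 6*x*y - 4
At (3, 2): 32.

32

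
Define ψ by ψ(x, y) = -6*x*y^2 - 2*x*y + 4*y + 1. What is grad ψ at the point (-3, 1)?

(-8, 46)

∂ψ/∂x = -6*y^2 - 2*y
∂ψ/∂y = -12*x*y - 2*x + 4
∇ψ = (-6*y^2 - 2*y, -12*x*y - 2*x + 4)
At (-3, 1): (-8, 46).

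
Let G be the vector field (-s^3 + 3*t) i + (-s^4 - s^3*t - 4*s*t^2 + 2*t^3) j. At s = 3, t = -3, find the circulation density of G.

-66

∂G₂/∂s = -4*s^3 - 3*s^2*t - 4*t^2
∂G₁/∂t = 3
Scalar curl = -4*s^3 - 3*s^2*t - 4*t^2 - 3
At (3, -3): -66.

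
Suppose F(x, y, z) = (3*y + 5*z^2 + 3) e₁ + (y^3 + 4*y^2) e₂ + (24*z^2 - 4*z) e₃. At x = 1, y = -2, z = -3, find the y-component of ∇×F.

-30

(∇×F)_2 = ∂F₁/∂z − ∂F₃/∂x
= 10*z − (0)
= 10*z
At (1, -2, -3): -30.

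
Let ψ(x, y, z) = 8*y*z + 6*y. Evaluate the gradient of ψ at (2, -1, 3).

(0, 30, -8)

∂ψ/∂x = 0
∂ψ/∂y = 8*z + 6
∂ψ/∂z = 8*y
∇ψ = (0, 8*z + 6, 8*y)
At (2, -1, 3): (0, 30, -8).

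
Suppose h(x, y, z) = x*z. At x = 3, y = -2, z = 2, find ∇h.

∂h/∂x = z
∂h/∂y = 0
∂h/∂z = x
∇h = (z, 0, x)
At (3, -2, 2): (2, 0, 3).

(2, 0, 3)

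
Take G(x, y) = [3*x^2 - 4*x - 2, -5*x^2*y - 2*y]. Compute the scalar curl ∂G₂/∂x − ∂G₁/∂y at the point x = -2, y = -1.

∂G₂/∂x = -10*x*y
∂G₁/∂y = 0
Scalar curl = -10*x*y
At (-2, -1): -20.

-20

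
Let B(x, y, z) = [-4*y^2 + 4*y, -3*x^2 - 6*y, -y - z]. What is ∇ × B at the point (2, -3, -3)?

(-1, 0, -40)

(∇×B)₁ = ∂B₃/∂y − ∂B₂/∂z = -1
(∇×B)₂ = ∂B₁/∂z − ∂B₃/∂x = 0
(∇×B)₃ = ∂B₂/∂x − ∂B₁/∂y = -6*x + 8*y - 4
∇×B = (-1, 0, -6*x + 8*y - 4)
At (2, -3, -3): (-1, 0, -40).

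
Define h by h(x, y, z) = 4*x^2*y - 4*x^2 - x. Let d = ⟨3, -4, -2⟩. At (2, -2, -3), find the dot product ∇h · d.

∂h/∂x = 8*x*y - 8*x - 1
∂h/∂y = 4*x^2
∂h/∂z = 0
∇h at (2, -2, -3) = (-49, 16, 0)
∇h · d = (-49)(3) + (16)(-4) + (0)(-2) = -211

-211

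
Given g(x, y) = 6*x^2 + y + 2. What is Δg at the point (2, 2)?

∂²g/∂x² = 12
∂²g/∂y² = 0
∇²g = 12
At (2, 2): 12.

12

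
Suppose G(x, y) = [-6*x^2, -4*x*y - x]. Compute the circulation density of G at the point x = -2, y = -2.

7

∂G₂/∂x = -4*y - 1
∂G₁/∂y = 0
Scalar curl = -4*y - 1
At (-2, -2): 7.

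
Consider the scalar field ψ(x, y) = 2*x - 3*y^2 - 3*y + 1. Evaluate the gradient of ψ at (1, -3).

(2, 15)

∂ψ/∂x = 2
∂ψ/∂y = -6*y - 3
∇ψ = (2, -6*y - 3)
At (1, -3): (2, 15).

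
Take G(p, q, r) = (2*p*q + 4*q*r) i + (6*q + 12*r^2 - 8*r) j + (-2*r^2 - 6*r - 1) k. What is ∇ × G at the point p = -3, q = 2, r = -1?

(32, 8, 10)

(∇×G)₁ = ∂G₃/∂q − ∂G₂/∂r = -24*r + 8
(∇×G)₂ = ∂G₁/∂r − ∂G₃/∂p = 4*q
(∇×G)₃ = ∂G₂/∂p − ∂G₁/∂q = -2*p - 4*r
∇×G = (-24*r + 8, 4*q, -2*p - 4*r)
At (-3, 2, -1): (32, 8, 10).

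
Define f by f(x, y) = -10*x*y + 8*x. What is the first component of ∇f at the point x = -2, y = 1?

-2

(∇f)_1 = ∂f/∂x = -10*y + 8
At (-2, 1): -2.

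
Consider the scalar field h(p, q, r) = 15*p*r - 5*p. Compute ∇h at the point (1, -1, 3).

∂h/∂p = 15*r - 5
∂h/∂q = 0
∂h/∂r = 15*p
∇h = (15*r - 5, 0, 15*p)
At (1, -1, 3): (40, 0, 15).

(40, 0, 15)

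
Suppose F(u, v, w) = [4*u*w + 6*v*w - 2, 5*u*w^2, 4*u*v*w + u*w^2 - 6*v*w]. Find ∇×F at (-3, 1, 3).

(∇×F)₁ = ∂F₃/∂v − ∂F₂/∂w = -6*u*w - 6*w
(∇×F)₂ = ∂F₁/∂w − ∂F₃/∂u = 4*u - 4*v*w + 6*v - w^2
(∇×F)₃ = ∂F₂/∂u − ∂F₁/∂v = 5*w^2 - 6*w
∇×F = (-6*u*w - 6*w, 4*u - 4*v*w + 6*v - w^2, 5*w^2 - 6*w)
At (-3, 1, 3): (36, -27, 27).

(36, -27, 27)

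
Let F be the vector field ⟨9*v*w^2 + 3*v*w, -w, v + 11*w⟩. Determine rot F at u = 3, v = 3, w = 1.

(∇×F)₁ = ∂F₃/∂v − ∂F₂/∂w = 2
(∇×F)₂ = ∂F₁/∂w − ∂F₃/∂u = 18*v*w + 3*v
(∇×F)₃ = ∂F₂/∂u − ∂F₁/∂v = -9*w^2 - 3*w
∇×F = (2, 18*v*w + 3*v, -9*w^2 - 3*w)
At (3, 3, 1): (2, 63, -12).

(2, 63, -12)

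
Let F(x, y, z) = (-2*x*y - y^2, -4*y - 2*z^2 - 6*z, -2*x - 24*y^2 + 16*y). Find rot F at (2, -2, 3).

(130, 2, 0)

(∇×F)₁ = ∂F₃/∂y − ∂F₂/∂z = -48*y + 4*z + 22
(∇×F)₂ = ∂F₁/∂z − ∂F₃/∂x = 2
(∇×F)₃ = ∂F₂/∂x − ∂F₁/∂y = 2*x + 2*y
∇×F = (-48*y + 4*z + 22, 2, 2*x + 2*y)
At (2, -2, 3): (130, 2, 0).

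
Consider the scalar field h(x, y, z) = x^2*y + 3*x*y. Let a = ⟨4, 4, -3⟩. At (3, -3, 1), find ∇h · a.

∂h/∂x = 2*x*y + 3*y
∂h/∂y = x^2 + 3*x
∂h/∂z = 0
∇h at (3, -3, 1) = (-27, 18, 0)
∇h · a = (-27)(4) + (18)(4) + (0)(-3) = -36

-36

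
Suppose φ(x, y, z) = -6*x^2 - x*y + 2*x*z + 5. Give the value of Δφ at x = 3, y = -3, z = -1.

∂²φ/∂x² = -12
∂²φ/∂y² = 0
∂²φ/∂z² = 0
∇²φ = -12
At (3, -3, -1): -12.

-12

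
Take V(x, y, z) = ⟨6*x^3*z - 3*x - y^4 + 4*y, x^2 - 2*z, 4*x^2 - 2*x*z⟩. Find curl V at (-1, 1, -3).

(2, -4, -2)

(∇×V)₁ = ∂V₃/∂y − ∂V₂/∂z = 2
(∇×V)₂ = ∂V₁/∂z − ∂V₃/∂x = 6*x^3 - 8*x + 2*z
(∇×V)₃ = ∂V₂/∂x − ∂V₁/∂y = 2*x + 4*y^3 - 4
∇×V = (2, 6*x^3 - 8*x + 2*z, 2*x + 4*y^3 - 4)
At (-1, 1, -3): (2, -4, -2).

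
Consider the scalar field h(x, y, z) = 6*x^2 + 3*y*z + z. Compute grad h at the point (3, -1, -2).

(36, -6, -2)

∂h/∂x = 12*x
∂h/∂y = 3*z
∂h/∂z = 3*y + 1
∇h = (12*x, 3*z, 3*y + 1)
At (3, -1, -2): (36, -6, -2).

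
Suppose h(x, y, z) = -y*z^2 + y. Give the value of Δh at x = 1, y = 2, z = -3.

∂²h/∂x² = 0
∂²h/∂y² = 0
∂²h/∂z² = -2*y
∇²h = -2*y
At (1, 2, -3): -4.

-4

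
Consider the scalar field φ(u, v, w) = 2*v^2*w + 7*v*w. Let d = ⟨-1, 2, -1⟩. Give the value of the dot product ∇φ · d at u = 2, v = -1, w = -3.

∂φ/∂u = 0
∂φ/∂v = 4*v*w + 7*w
∂φ/∂w = 2*v^2 + 7*v
∇φ at (2, -1, -3) = (0, -9, -5)
∇φ · d = (0)(-1) + (-9)(2) + (-5)(-1) = -13

-13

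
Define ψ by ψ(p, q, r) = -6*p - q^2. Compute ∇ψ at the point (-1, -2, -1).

(-6, 4, 0)

∂ψ/∂p = -6
∂ψ/∂q = -2*q
∂ψ/∂r = 0
∇ψ = (-6, -2*q, 0)
At (-1, -2, -1): (-6, 4, 0).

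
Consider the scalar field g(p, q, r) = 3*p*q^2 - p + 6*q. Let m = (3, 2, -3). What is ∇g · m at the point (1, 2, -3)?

69

∂g/∂p = 3*q^2 - 1
∂g/∂q = 6*p*q + 6
∂g/∂r = 0
∇g at (1, 2, -3) = (11, 18, 0)
∇g · m = (11)(3) + (18)(2) + (0)(-3) = 69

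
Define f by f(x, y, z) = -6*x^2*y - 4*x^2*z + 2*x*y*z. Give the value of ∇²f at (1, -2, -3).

48

∂²f/∂x² = -4*(3*y + 2*z)
∂²f/∂y² = 0
∂²f/∂z² = 0
∇²f = -12*y - 8*z
At (1, -2, -3): 48.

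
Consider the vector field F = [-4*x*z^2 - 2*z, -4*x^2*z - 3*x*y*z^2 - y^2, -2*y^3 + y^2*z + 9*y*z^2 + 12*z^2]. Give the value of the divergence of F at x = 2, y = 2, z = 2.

80

∂F₁/∂x = -4*z^2
∂F₂/∂y = -3*x*z^2 - 2*y
∂F₃/∂z = y^2 + 18*y*z + 24*z
∇·F = -3*x*z^2 + y^2 + 18*y*z - 2*y - 4*z^2 + 24*z
At (2, 2, 2): 80.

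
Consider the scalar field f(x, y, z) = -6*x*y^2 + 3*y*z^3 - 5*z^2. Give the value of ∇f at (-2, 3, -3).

(-54, -9, 273)

∂f/∂x = -6*y^2
∂f/∂y = -12*x*y + 3*z^3
∂f/∂z = 9*y*z^2 - 10*z
∇f = (-6*y^2, -12*x*y + 3*z^3, 9*y*z^2 - 10*z)
At (-2, 3, -3): (-54, -9, 273).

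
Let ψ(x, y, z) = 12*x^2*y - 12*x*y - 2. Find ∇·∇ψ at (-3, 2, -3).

48

∂²ψ/∂x² = 24*y
∂²ψ/∂y² = 0
∂²ψ/∂z² = 0
∇²ψ = 24*y
At (-3, 2, -3): 48.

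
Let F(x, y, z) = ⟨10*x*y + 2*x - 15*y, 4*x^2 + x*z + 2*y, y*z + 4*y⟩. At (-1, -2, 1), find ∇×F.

(∇×F)₁ = ∂F₃/∂y − ∂F₂/∂z = -x + z + 4
(∇×F)₂ = ∂F₁/∂z − ∂F₃/∂x = 0
(∇×F)₃ = ∂F₂/∂x − ∂F₁/∂y = -2*x + z + 15
∇×F = (-x + z + 4, 0, -2*x + z + 15)
At (-1, -2, 1): (6, 0, 18).

(6, 0, 18)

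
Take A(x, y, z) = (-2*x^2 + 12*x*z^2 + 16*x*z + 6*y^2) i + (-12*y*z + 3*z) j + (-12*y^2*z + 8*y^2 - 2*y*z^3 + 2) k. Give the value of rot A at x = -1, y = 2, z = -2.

(165, 32, -24)

(∇×A)₁ = ∂A₃/∂y − ∂A₂/∂z = -24*y*z + 28*y - 2*z^3 - 3
(∇×A)₂ = ∂A₁/∂z − ∂A₃/∂x = 24*x*z + 16*x
(∇×A)₃ = ∂A₂/∂x − ∂A₁/∂y = -12*y
∇×A = (-24*y*z + 28*y - 2*z^3 - 3, 24*x*z + 16*x, -12*y)
At (-1, 2, -2): (165, 32, -24).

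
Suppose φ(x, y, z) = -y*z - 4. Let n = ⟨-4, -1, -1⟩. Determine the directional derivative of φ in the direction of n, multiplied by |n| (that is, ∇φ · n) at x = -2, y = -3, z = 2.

∂φ/∂x = 0
∂φ/∂y = -z
∂φ/∂z = -y
∇φ at (-2, -3, 2) = (0, -2, 3)
∇φ · n = (0)(-4) + (-2)(-1) + (3)(-1) = -1

-1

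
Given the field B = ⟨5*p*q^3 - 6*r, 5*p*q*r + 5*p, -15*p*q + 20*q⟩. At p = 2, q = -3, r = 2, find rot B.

(20, -51, -295)

(∇×B)₁ = ∂B₃/∂q − ∂B₂/∂r = -5*p*q - 15*p + 20
(∇×B)₂ = ∂B₁/∂r − ∂B₃/∂p = 15*q - 6
(∇×B)₃ = ∂B₂/∂p − ∂B₁/∂q = -15*p*q^2 + 5*q*r + 5
∇×B = (-5*p*q - 15*p + 20, 15*q - 6, -15*p*q^2 + 5*q*r + 5)
At (2, -3, 2): (20, -51, -295).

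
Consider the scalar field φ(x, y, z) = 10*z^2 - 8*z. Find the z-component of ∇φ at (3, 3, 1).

12

(∇φ)_3 = ∂φ/∂z = 20*z - 8
At (3, 3, 1): 12.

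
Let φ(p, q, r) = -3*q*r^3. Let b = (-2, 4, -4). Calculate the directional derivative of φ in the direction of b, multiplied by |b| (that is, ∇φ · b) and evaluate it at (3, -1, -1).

-24

∂φ/∂p = 0
∂φ/∂q = -3*r^3
∂φ/∂r = -9*q*r^2
∇φ at (3, -1, -1) = (0, 3, 9)
∇φ · b = (0)(-2) + (3)(4) + (9)(-4) = -24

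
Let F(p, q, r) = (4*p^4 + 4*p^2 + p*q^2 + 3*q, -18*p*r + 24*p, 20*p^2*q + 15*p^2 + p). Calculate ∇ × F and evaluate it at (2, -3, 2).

(116, 179, -3)

(∇×F)₁ = ∂F₃/∂q − ∂F₂/∂r = 20*p^2 + 18*p
(∇×F)₂ = ∂F₁/∂r − ∂F₃/∂p = -40*p*q - 30*p - 1
(∇×F)₃ = ∂F₂/∂p − ∂F₁/∂q = -2*p*q - 18*r + 21
∇×F = (20*p^2 + 18*p, -40*p*q - 30*p - 1, -2*p*q - 18*r + 21)
At (2, -3, 2): (116, 179, -3).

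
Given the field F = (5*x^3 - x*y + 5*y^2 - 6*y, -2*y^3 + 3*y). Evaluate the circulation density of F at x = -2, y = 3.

∂F₂/∂x = 0
∂F₁/∂y = -x + 10*y - 6
Scalar curl = x - 10*y + 6
At (-2, 3): -26.

-26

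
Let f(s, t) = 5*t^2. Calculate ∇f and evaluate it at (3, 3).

(0, 30)

∂f/∂s = 0
∂f/∂t = 10*t
∇f = (0, 10*t)
At (3, 3): (0, 30).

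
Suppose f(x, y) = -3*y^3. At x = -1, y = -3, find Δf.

54

∂²f/∂x² = 0
∂²f/∂y² = -18*y
∇²f = -18*y
At (-1, -3): 54.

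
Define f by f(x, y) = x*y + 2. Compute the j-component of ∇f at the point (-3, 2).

(∇f)_2 = ∂f/∂y = x
At (-3, 2): -3.

-3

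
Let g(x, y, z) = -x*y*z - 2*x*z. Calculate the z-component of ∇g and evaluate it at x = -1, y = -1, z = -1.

1

(∇g)_3 = ∂g/∂z = -x*y - 2*x
At (-1, -1, -1): 1.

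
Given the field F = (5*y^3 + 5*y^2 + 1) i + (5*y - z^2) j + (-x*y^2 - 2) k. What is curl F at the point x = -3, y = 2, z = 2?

(16, 4, -80)

(∇×F)₁ = ∂F₃/∂y − ∂F₂/∂z = -2*x*y + 2*z
(∇×F)₂ = ∂F₁/∂z − ∂F₃/∂x = y^2
(∇×F)₃ = ∂F₂/∂x − ∂F₁/∂y = -15*y^2 - 10*y
∇×F = (-2*x*y + 2*z, y^2, -15*y^2 - 10*y)
At (-3, 2, 2): (16, 4, -80).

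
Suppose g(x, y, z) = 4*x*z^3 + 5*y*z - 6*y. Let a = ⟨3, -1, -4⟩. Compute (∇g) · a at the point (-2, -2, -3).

601

∂g/∂x = 4*z^3
∂g/∂y = 5*z - 6
∂g/∂z = 12*x*z^2 + 5*y
∇g at (-2, -2, -3) = (-108, -21, -226)
∇g · a = (-108)(3) + (-21)(-1) + (-226)(-4) = 601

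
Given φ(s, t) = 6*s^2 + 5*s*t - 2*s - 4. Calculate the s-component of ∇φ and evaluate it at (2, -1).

(∇φ)_1 = ∂φ/∂s = 12*s + 5*t - 2
At (2, -1): 17.

17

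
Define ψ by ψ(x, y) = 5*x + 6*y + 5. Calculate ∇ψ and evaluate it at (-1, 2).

(5, 6)

∂ψ/∂x = 5
∂ψ/∂y = 6
∇ψ = (5, 6)
At (-1, 2): (5, 6).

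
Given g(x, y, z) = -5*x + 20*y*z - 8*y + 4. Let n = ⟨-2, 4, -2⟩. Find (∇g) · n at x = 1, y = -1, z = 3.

258

∂g/∂x = -5
∂g/∂y = 20*z - 8
∂g/∂z = 20*y
∇g at (1, -1, 3) = (-5, 52, -20)
∇g · n = (-5)(-2) + (52)(4) + (-20)(-2) = 258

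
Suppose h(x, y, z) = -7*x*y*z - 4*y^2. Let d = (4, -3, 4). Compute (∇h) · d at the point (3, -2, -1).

∂h/∂x = -7*y*z
∂h/∂y = -7*x*z - 8*y
∂h/∂z = -7*x*y
∇h at (3, -2, -1) = (-14, 37, 42)
∇h · d = (-14)(4) + (37)(-3) + (42)(4) = 1

1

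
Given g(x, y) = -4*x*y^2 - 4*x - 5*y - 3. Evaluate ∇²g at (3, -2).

∂²g/∂x² = 0
∂²g/∂y² = -8*x
∇²g = -8*x
At (3, -2): -24.

-24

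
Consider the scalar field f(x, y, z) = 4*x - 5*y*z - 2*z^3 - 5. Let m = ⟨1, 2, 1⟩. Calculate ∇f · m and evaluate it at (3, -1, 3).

∂f/∂x = 4
∂f/∂y = -5*z
∂f/∂z = -5*y - 6*z^2
∇f at (3, -1, 3) = (4, -15, -49)
∇f · m = (4)(1) + (-15)(2) + (-49)(1) = -75

-75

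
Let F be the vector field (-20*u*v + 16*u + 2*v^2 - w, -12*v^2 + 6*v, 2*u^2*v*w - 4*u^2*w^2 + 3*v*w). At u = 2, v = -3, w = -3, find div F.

∂F₁/∂u = -20*v + 16
∂F₂/∂v = -24*v + 6
∂F₃/∂w = 2*u^2*v - 8*u^2*w + 3*v
∇·F = 2*u^2*v - 8*u^2*w - 41*v + 22
At (2, -3, -3): 217.

217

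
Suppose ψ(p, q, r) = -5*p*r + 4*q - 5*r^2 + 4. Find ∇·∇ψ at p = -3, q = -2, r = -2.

-10

∂²ψ/∂p² = 0
∂²ψ/∂q² = 0
∂²ψ/∂r² = -10
∇²ψ = -10
At (-3, -2, -2): -10.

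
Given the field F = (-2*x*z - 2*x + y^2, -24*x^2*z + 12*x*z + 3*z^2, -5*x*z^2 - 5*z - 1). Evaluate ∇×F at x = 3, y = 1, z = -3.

(∇×F)₁ = ∂F₃/∂y − ∂F₂/∂z = 24*x^2 - 12*x - 6*z
(∇×F)₂ = ∂F₁/∂z − ∂F₃/∂x = -2*x + 5*z^2
(∇×F)₃ = ∂F₂/∂x − ∂F₁/∂y = -48*x*z - 2*y + 12*z
∇×F = (24*x^2 - 12*x - 6*z, -2*x + 5*z^2, -48*x*z - 2*y + 12*z)
At (3, 1, -3): (198, 39, 394).

(198, 39, 394)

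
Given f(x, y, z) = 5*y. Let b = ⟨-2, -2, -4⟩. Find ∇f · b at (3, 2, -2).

∂f/∂x = 0
∂f/∂y = 5
∂f/∂z = 0
∇f at (3, 2, -2) = (0, 5, 0)
∇f · b = (0)(-2) + (5)(-2) + (0)(-4) = -10

-10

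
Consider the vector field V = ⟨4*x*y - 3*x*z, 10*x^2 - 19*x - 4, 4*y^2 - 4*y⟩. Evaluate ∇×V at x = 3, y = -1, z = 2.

(-12, -9, 29)

(∇×V)₁ = ∂V₃/∂y − ∂V₂/∂z = 8*y - 4
(∇×V)₂ = ∂V₁/∂z − ∂V₃/∂x = -3*x
(∇×V)₃ = ∂V₂/∂x − ∂V₁/∂y = 16*x - 19
∇×V = (8*y - 4, -3*x, 16*x - 19)
At (3, -1, 2): (-12, -9, 29).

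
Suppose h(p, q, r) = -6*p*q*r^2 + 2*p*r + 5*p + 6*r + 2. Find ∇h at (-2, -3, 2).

(81, 48, -142)

∂h/∂p = -6*q*r^2 + 2*r + 5
∂h/∂q = -6*p*r^2
∂h/∂r = -12*p*q*r + 2*p + 6
∇h = (-6*q*r^2 + 2*r + 5, -6*p*r^2, -12*p*q*r + 2*p + 6)
At (-2, -3, 2): (81, 48, -142).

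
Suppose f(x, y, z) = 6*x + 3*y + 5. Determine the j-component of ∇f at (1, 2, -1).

3

(∇f)_2 = ∂f/∂y = 3
At (1, 2, -1): 3.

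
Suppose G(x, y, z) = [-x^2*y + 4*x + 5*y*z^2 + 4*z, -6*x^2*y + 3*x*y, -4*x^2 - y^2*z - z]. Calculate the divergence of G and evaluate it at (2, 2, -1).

∂G₁/∂x = -2*x*y + 4
∂G₂/∂y = -6*x^2 + 3*x
∂G₃/∂z = -y^2 - 1
∇·G = -6*x^2 - 2*x*y + 3*x - y^2 + 3
At (2, 2, -1): -27.

-27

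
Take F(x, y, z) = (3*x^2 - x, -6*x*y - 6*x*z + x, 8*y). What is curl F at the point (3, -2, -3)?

(26, 0, 31)

(∇×F)₁ = ∂F₃/∂y − ∂F₂/∂z = 6*x + 8
(∇×F)₂ = ∂F₁/∂z − ∂F₃/∂x = 0
(∇×F)₃ = ∂F₂/∂x − ∂F₁/∂y = -6*y - 6*z + 1
∇×F = (6*x + 8, 0, -6*y - 6*z + 1)
At (3, -2, -3): (26, 0, 31).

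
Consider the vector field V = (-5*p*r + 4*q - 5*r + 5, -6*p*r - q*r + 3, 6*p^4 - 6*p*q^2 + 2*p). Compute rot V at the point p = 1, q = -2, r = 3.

(∇×V)₁ = ∂V₃/∂q − ∂V₂/∂r = -12*p*q + 6*p + q
(∇×V)₂ = ∂V₁/∂r − ∂V₃/∂p = -24*p^3 - 5*p + 6*q^2 - 7
(∇×V)₃ = ∂V₂/∂p − ∂V₁/∂q = -6*r - 4
∇×V = (-12*p*q + 6*p + q, -24*p^3 - 5*p + 6*q^2 - 7, -6*r - 4)
At (1, -2, 3): (28, -12, -22).

(28, -12, -22)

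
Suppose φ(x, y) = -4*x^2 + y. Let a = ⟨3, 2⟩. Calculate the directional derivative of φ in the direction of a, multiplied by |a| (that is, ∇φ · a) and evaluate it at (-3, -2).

∂φ/∂x = -8*x
∂φ/∂y = 1
∇φ at (-3, -2) = (24, 1)
∇φ · a = (24)(3) + (1)(2) = 74

74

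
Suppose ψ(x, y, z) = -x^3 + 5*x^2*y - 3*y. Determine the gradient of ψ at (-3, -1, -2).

∂ψ/∂x = -3*x^2 + 10*x*y
∂ψ/∂y = 5*x^2 - 3
∂ψ/∂z = 0
∇ψ = (-3*x^2 + 10*x*y, 5*x^2 - 3, 0)
At (-3, -1, -2): (3, 42, 0).

(3, 42, 0)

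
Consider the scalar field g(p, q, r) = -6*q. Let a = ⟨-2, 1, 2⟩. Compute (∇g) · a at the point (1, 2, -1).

∂g/∂p = 0
∂g/∂q = -6
∂g/∂r = 0
∇g at (1, 2, -1) = (0, -6, 0)
∇g · a = (0)(-2) + (-6)(1) + (0)(2) = -6

-6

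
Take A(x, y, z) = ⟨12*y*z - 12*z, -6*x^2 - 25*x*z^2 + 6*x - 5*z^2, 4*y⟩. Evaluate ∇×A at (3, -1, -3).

(∇×A)₁ = ∂A₃/∂y − ∂A₂/∂z = 50*x*z + 10*z + 4
(∇×A)₂ = ∂A₁/∂z − ∂A₃/∂x = 12*y - 12
(∇×A)₃ = ∂A₂/∂x − ∂A₁/∂y = -12*x - 25*z^2 - 12*z + 6
∇×A = (50*x*z + 10*z + 4, 12*y - 12, -12*x - 25*z^2 - 12*z + 6)
At (3, -1, -3): (-476, -24, -219).

(-476, -24, -219)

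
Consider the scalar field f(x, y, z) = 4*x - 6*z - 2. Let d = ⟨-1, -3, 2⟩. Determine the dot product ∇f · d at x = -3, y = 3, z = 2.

-16

∂f/∂x = 4
∂f/∂y = 0
∂f/∂z = -6
∇f at (-3, 3, 2) = (4, 0, -6)
∇f · d = (4)(-1) + (0)(-3) + (-6)(2) = -16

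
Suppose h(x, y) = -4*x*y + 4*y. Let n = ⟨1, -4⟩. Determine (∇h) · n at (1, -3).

12

∂h/∂x = -4*y
∂h/∂y = -4*x + 4
∇h at (1, -3) = (12, 0)
∇h · n = (12)(1) + (0)(-4) = 12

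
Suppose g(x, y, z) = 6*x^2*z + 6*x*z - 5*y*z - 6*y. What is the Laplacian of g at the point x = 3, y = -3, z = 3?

36

∂²g/∂x² = 12*z
∂²g/∂y² = 0
∂²g/∂z² = 0
∇²g = 12*z
At (3, -3, 3): 36.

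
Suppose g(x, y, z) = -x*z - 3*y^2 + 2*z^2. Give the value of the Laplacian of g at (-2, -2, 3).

∂²g/∂x² = 0
∂²g/∂y² = -6
∂²g/∂z² = 4
∇²g = -2
At (-2, -2, 3): -2.

-2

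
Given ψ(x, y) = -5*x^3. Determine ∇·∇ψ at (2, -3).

∂²ψ/∂x² = -30*x
∂²ψ/∂y² = 0
∇²ψ = -30*x
At (2, -3): -60.

-60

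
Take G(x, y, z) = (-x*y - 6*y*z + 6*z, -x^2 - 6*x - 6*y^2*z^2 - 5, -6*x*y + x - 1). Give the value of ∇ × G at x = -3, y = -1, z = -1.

(6, 5, -9)

(∇×G)₁ = ∂G₃/∂y − ∂G₂/∂z = -6*x + 12*y^2*z
(∇×G)₂ = ∂G₁/∂z − ∂G₃/∂x = 5
(∇×G)₃ = ∂G₂/∂x − ∂G₁/∂y = -x + 6*z - 6
∇×G = (-6*x + 12*y^2*z, 5, -x + 6*z - 6)
At (-3, -1, -1): (6, 5, -9).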